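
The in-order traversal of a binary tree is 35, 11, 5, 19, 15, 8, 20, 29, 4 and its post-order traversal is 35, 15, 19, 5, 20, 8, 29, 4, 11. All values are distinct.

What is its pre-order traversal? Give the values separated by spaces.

11 35 4 29 8 5 19 15 20

The last element of post-order is the root; it splits in-order into left and right subtrees.
Root 11: left subtree has 1 node {35}, right has 7 {5, 19, 15, 8, 20, 29, 4}.
  Root 4: left subtree has 6 nodes {5, 19, 15, 8, 20, 29}, right has 0 { }.
    Root 29: left subtree has 5 nodes {5, 19, 15, 8, 20}, right has 0 { }.
      Root 8: left subtree has 3 nodes {5, 19, 15}, right has 1 {20}.
        Root 5: left subtree has 0 nodes { }, right has 2 {19, 15}.
          Root 19: left subtree has 0 nodes { }, right has 1 {15}.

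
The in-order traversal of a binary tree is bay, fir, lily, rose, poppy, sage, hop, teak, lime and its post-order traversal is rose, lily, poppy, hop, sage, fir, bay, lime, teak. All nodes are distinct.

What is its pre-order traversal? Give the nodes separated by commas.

The last element of post-order is the root; it splits in-order into left and right subtrees.
Root teak: left subtree has 7 nodes {bay, fir, lily, rose, poppy, sage, hop}, right has 1 {lime}.
  Root bay: left subtree has 0 nodes { }, right has 6 {fir, lily, rose, poppy, sage, hop}.
    Root fir: left subtree has 0 nodes { }, right has 5 {lily, rose, poppy, sage, hop}.
      Root sage: left subtree has 3 nodes {lily, rose, poppy}, right has 1 {hop}.
        Root poppy: left subtree has 2 nodes {lily, rose}, right has 0 { }.
          Root lily: left subtree has 0 nodes { }, right has 1 {rose}.

teak, bay, fir, sage, poppy, lily, rose, hop, lime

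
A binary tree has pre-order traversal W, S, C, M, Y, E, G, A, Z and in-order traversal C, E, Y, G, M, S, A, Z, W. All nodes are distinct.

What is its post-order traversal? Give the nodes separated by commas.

The first element of pre-order is the root; it splits in-order into left and right subtrees.
Root W: left subtree has 8 nodes {C, E, Y, G, M, S, A, Z}, right has 0 { }.
  Root S: left subtree has 5 nodes {C, E, Y, G, M}, right has 2 {A, Z}.
    Root C: left subtree has 0 nodes { }, right has 4 {E, Y, G, M}.
      Root M: left subtree has 3 nodes {E, Y, G}, right has 0 { }.
        Root Y: left subtree has 1 node {E}, right has 1 {G}.
    Root A: left subtree has 0 nodes { }, right has 1 {Z}.

E, G, Y, M, C, Z, A, S, W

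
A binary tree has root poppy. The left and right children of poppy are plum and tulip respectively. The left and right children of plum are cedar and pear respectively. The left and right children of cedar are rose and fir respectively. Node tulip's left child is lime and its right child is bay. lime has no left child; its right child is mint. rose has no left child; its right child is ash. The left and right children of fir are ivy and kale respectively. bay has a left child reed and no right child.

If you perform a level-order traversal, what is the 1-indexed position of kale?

14

Level-order visits nodes level by level from the root, left to right within each level.
Level 0: poppy
Level 1: plum, tulip
Level 2: cedar, pear, lime, bay
Level 3: rose, fir, mint, reed
Level 4: ash, ivy, kale
Full level-order sequence: poppy, plum, tulip, cedar, pear, lime, bay, rose, fir, mint, reed, ash, ivy, kale.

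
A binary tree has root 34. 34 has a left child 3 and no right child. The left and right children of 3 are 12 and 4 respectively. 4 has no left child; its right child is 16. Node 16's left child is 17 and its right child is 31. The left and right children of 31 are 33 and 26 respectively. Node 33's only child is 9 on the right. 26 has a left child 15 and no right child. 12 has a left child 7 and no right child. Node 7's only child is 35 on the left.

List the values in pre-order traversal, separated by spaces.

34 3 12 7 35 4 16 17 31 33 9 26 15

Pre-order visits the node, then its left subtree, then its right subtree.
Visit 34.
At 34: go left to 3.
  Visit 3.
  At 3: go left to 12.
    Visit 12.
    At 12: go left to 7.
      Visit 7.
      At 7: go left to 35.
        35 is a leaf — visit 35.
      At 7: no right child.
    At 12: no right child.
  At 3: go right to 4.
    Visit 4.
    At 4: no left child.
    At 4: go right to 16.
      Visit 16.
      At 16: go left to 17.
        17 is a leaf — visit 17.
      At 16: go right to 31.
        Visit 31.
        At 31: go left to 33.
          Visit 33.
          At 33: no left child.
          At 33: go right to 9.
            9 is a leaf — visit 9.
        At 31: go right to 26.
          Visit 26.
          At 26: go left to 15.
            15 is a leaf — visit 15.
          At 26: no right child.
At 34: no right child.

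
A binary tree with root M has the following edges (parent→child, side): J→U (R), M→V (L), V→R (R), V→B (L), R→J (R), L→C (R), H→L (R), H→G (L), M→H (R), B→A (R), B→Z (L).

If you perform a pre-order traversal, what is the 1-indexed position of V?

2

Pre-order visits the node, then its left subtree, then its right subtree.
Visit M.
At M: go left to V.
  Visit V.
  At V: go left to B.
    Visit B.
    At B: go left to Z.
      Z is a leaf — visit Z.
    At B: go right to A.
      A is a leaf — visit A.
  At V: go right to R.
    Visit R.
    At R: no left child.
    At R: go right to J.
      Visit J.
      At J: no left child.
      At J: go right to U.
        U is a leaf — visit U.
At M: go right to H.
  Visit H.
  At H: go left to G.
    G is a leaf — visit G.
  At H: go right to L.
    Visit L.
    At L: no left child.
    At L: go right to C.
      C is a leaf — visit C.
Full pre-order sequence: M, V, B, Z, A, R, J, U, H, G, L, C.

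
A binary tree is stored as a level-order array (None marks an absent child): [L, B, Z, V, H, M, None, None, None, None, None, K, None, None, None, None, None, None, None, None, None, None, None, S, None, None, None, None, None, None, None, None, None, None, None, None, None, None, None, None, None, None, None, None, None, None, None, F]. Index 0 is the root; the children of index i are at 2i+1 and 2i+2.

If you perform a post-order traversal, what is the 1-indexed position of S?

Post-order visits the left subtree, then the right subtree, then the node.
At L: go left to B.
  At B: go left to V.
    V is a leaf — visit V.
  At B: go right to H.
    H is a leaf — visit H.
  Visit B.
At L: go right to Z.
  At Z: go left to M.
    At M: go left to K.
      At K: go left to S.
        At S: go left to F.
          F is a leaf — visit F.
        At S: no right child.
        Visit S.
      At K: no right child.
      Visit K.
    At M: no right child.
    Visit M.
  At Z: no right child.
  Visit Z.
Visit L.
Full post-order sequence: V, H, B, F, S, K, M, Z, L.

5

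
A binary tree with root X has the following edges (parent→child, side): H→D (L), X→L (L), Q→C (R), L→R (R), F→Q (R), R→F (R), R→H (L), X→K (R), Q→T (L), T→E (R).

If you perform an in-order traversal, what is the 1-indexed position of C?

9

In-order visits the left subtree, then the node, then the right subtree.
At X: go left to L.
  At L: no left child.
  Visit L.
  At L: go right to R.
    At R: go left to H.
      At H: go left to D.
        D is a leaf — visit D.
      Visit H.
      At H: no right child.
    Visit R.
    At R: go right to F.
      At F: no left child.
      Visit F.
      At F: go right to Q.
        At Q: go left to T.
          At T: no left child.
          Visit T.
          At T: go right to E.
            E is a leaf — visit E.
        Visit Q.
        At Q: go right to C.
          C is a leaf — visit C.
Visit X.
At X: go right to K.
  K is a leaf — visit K.
Full in-order sequence: L, D, H, R, F, T, E, Q, C, X, K.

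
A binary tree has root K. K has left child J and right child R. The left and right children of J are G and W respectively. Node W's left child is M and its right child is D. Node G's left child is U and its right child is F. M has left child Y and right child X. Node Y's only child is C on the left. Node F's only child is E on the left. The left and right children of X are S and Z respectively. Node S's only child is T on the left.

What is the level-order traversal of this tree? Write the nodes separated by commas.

K, J, R, G, W, U, F, M, D, E, Y, X, C, S, Z, T

Level-order visits nodes level by level from the root, left to right within each level.
Level 0: K
Level 1: J, R
Level 2: G, W
Level 3: U, F, M, D
Level 4: E, Y, X
Level 5: C, S, Z
Level 6: T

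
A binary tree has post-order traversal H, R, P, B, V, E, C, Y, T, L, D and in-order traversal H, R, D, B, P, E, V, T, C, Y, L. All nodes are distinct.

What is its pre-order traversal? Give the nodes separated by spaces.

The last element of post-order is the root; it splits in-order into left and right subtrees.
Root D: left subtree has 2 nodes {H, R}, right has 8 {B, P, E, V, T, C, Y, L}.
  Root R: left subtree has 1 node {H}, right has 0 { }.
  Root L: left subtree has 7 nodes {B, P, E, V, T, C, Y}, right has 0 { }.
    Root T: left subtree has 4 nodes {B, P, E, V}, right has 2 {C, Y}.
      Root E: left subtree has 2 nodes {B, P}, right has 1 {V}.
        Root B: left subtree has 0 nodes { }, right has 1 {P}.
      Root Y: left subtree has 1 node {C}, right has 0 { }.

D R H L T E B P V Y C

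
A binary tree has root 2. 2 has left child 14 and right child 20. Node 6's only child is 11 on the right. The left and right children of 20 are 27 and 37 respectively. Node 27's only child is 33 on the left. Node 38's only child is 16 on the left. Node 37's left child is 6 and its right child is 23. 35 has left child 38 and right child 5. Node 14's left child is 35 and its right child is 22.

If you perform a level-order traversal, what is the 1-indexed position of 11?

Level-order visits nodes level by level from the root, left to right within each level.
Level 0: 2
Level 1: 14, 20
Level 2: 35, 22, 27, 37
Level 3: 38, 5, 33, 6, 23
Level 4: 16, 11
Full level-order sequence: 2, 14, 20, 35, 22, 27, 37, 38, 5, 33, 6, 23, 16, 11.

14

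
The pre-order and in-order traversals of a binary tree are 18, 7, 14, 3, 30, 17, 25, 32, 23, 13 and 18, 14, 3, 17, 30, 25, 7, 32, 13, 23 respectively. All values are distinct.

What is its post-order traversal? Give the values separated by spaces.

The first element of pre-order is the root; it splits in-order into left and right subtrees.
Root 18: left subtree has 0 nodes { }, right has 9 {14, 3, 17, 30, 25, 7, 32, 13, 23}.
  Root 7: left subtree has 5 nodes {14, 3, 17, 30, 25}, right has 3 {32, 13, 23}.
    Root 14: left subtree has 0 nodes { }, right has 4 {3, 17, 30, 25}.
      Root 3: left subtree has 0 nodes { }, right has 3 {17, 30, 25}.
        Root 30: left subtree has 1 node {17}, right has 1 {25}.
    Root 32: left subtree has 0 nodes { }, right has 2 {13, 23}.
      Root 23: left subtree has 1 node {13}, right has 0 { }.

17 25 30 3 14 13 23 32 7 18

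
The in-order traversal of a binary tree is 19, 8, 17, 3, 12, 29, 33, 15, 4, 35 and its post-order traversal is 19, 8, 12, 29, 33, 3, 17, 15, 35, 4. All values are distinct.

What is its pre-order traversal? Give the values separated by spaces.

The last element of post-order is the root; it splits in-order into left and right subtrees.
Root 4: left subtree has 8 nodes {19, 8, 17, 3, 12, 29, 33, 15}, right has 1 {35}.
  Root 15: left subtree has 7 nodes {19, 8, 17, 3, 12, 29, 33}, right has 0 { }.
    Root 17: left subtree has 2 nodes {19, 8}, right has 4 {3, 12, 29, 33}.
      Root 8: left subtree has 1 node {19}, right has 0 { }.
      Root 3: left subtree has 0 nodes { }, right has 3 {12, 29, 33}.
        Root 33: left subtree has 2 nodes {12, 29}, right has 0 { }.
          Root 29: left subtree has 1 node {12}, right has 0 { }.

4 15 17 8 19 3 33 29 12 35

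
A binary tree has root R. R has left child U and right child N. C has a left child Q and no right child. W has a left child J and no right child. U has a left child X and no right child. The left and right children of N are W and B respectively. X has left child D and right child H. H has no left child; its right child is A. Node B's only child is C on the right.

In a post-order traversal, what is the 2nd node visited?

A

Post-order visits the left subtree, then the right subtree, then the node.
At R: go left to U.
  At U: go left to X.
    At X: go left to D.
      D is a leaf — visit D.
    At X: go right to H.
      At H: no left child.
      At H: go right to A.
        A is a leaf — visit A.
      Visit H.
    Visit X.
  At U: no right child.
  Visit U.
At R: go right to N.
  At N: go left to W.
    At W: go left to J.
      J is a leaf — visit J.
    At W: no right child.
    Visit W.
  At N: go right to B.
    At B: no left child.
    At B: go right to C.
      At C: go left to Q.
        Q is a leaf — visit Q.
      At C: no right child.
      Visit C.
    Visit B.
  Visit N.
Visit R.
Full post-order sequence: D, A, H, X, U, J, W, Q, C, B, N, R.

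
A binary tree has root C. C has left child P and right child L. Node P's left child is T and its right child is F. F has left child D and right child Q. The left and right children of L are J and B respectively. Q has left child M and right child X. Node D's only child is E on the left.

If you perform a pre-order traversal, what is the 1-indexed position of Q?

7

Pre-order visits the node, then its left subtree, then its right subtree.
Visit C.
At C: go left to P.
  Visit P.
  At P: go left to T.
    T is a leaf — visit T.
  At P: go right to F.
    Visit F.
    At F: go left to D.
      Visit D.
      At D: go left to E.
        E is a leaf — visit E.
      At D: no right child.
    At F: go right to Q.
      Visit Q.
      At Q: go left to M.
        M is a leaf — visit M.
      At Q: go right to X.
        X is a leaf — visit X.
At C: go right to L.
  Visit L.
  At L: go left to J.
    J is a leaf — visit J.
  At L: go right to B.
    B is a leaf — visit B.
Full pre-order sequence: C, P, T, F, D, E, Q, M, X, L, J, B.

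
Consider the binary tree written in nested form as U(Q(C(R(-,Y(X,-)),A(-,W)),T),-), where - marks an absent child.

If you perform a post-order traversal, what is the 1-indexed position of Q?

8

Post-order visits the left subtree, then the right subtree, then the node.
At U: go left to Q.
  At Q: go left to C.
    At C: go left to R.
      At R: no left child.
      At R: go right to Y.
        At Y: go left to X.
          X is a leaf — visit X.
        At Y: no right child.
        Visit Y.
      Visit R.
    At C: go right to A.
      At A: no left child.
      At A: go right to W.
        W is a leaf — visit W.
      Visit A.
    Visit C.
  At Q: go right to T.
    T is a leaf — visit T.
  Visit Q.
At U: no right child.
Visit U.
Full post-order sequence: X, Y, R, W, A, C, T, Q, U.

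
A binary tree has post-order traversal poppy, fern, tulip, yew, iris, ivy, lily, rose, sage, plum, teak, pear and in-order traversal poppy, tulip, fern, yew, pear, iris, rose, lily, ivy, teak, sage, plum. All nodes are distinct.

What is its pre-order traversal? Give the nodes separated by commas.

pear, yew, tulip, poppy, fern, teak, rose, iris, lily, ivy, plum, sage

The last element of post-order is the root; it splits in-order into left and right subtrees.
Root pear: left subtree has 4 nodes {poppy, tulip, fern, yew}, right has 7 {iris, rose, lily, ivy, teak, sage, plum}.
  Root yew: left subtree has 3 nodes {poppy, tulip, fern}, right has 0 { }.
    Root tulip: left subtree has 1 node {poppy}, right has 1 {fern}.
  Root teak: left subtree has 4 nodes {iris, rose, lily, ivy}, right has 2 {sage, plum}.
    Root rose: left subtree has 1 node {iris}, right has 2 {lily, ivy}.
      Root lily: left subtree has 0 nodes { }, right has 1 {ivy}.
    Root plum: left subtree has 1 node {sage}, right has 0 { }.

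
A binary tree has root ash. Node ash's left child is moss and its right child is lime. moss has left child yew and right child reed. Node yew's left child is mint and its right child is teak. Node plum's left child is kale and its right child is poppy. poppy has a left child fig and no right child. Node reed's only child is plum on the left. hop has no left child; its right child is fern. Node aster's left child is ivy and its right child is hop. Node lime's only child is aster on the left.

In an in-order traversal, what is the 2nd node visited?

yew

In-order visits the left subtree, then the node, then the right subtree.
At ash: go left to moss.
  At moss: go left to yew.
    At yew: go left to mint.
      mint is a leaf — visit mint.
    Visit yew.
    At yew: go right to teak.
      teak is a leaf — visit teak.
  Visit moss.
  At moss: go right to reed.
    At reed: go left to plum.
      At plum: go left to kale.
        kale is a leaf — visit kale.
      Visit plum.
      At plum: go right to poppy.
        At poppy: go left to fig.
          fig is a leaf — visit fig.
        Visit poppy.
        At poppy: no right child.
    Visit reed.
    At reed: no right child.
Visit ash.
At ash: go right to lime.
  At lime: go left to aster.
    At aster: go left to ivy.
      ivy is a leaf — visit ivy.
    Visit aster.
    At aster: go right to hop.
      At hop: no left child.
      Visit hop.
      At hop: go right to fern.
        fern is a leaf — visit fern.
  Visit lime.
  At lime: no right child.
Full in-order sequence: mint, yew, teak, moss, kale, plum, fig, poppy, reed, ash, ivy, aster, hop, fern, lime.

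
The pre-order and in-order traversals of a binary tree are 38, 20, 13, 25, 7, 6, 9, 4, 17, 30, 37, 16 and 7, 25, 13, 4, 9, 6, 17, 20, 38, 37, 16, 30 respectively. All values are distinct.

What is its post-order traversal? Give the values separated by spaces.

7 25 4 9 17 6 13 20 16 37 30 38

The first element of pre-order is the root; it splits in-order into left and right subtrees.
Root 38: left subtree has 8 nodes {7, 25, 13, 4, 9, 6, 17, 20}, right has 3 {37, 16, 30}.
  Root 20: left subtree has 7 nodes {7, 25, 13, 4, 9, 6, 17}, right has 0 { }.
    Root 13: left subtree has 2 nodes {7, 25}, right has 4 {4, 9, 6, 17}.
      Root 25: left subtree has 1 node {7}, right has 0 { }.
      Root 6: left subtree has 2 nodes {4, 9}, right has 1 {17}.
        Root 9: left subtree has 1 node {4}, right has 0 { }.
  Root 30: left subtree has 2 nodes {37, 16}, right has 0 { }.
    Root 37: left subtree has 0 nodes { }, right has 1 {16}.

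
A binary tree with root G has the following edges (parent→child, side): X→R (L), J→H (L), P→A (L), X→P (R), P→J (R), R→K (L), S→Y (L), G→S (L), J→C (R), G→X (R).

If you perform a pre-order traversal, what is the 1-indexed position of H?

10

Pre-order visits the node, then its left subtree, then its right subtree.
Visit G.
At G: go left to S.
  Visit S.
  At S: go left to Y.
    Y is a leaf — visit Y.
  At S: no right child.
At G: go right to X.
  Visit X.
  At X: go left to R.
    Visit R.
    At R: go left to K.
      K is a leaf — visit K.
    At R: no right child.
  At X: go right to P.
    Visit P.
    At P: go left to A.
      A is a leaf — visit A.
    At P: go right to J.
      Visit J.
      At J: go left to H.
        H is a leaf — visit H.
      At J: go right to C.
        C is a leaf — visit C.
Full pre-order sequence: G, S, Y, X, R, K, P, A, J, H, C.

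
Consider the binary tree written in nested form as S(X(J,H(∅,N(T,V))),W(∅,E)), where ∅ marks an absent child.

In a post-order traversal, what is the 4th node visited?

Post-order visits the left subtree, then the right subtree, then the node.
At S: go left to X.
  At X: go left to J.
    J is a leaf — visit J.
  At X: go right to H.
    At H: no left child.
    At H: go right to N.
      At N: go left to T.
        T is a leaf — visit T.
      At N: go right to V.
        V is a leaf — visit V.
      Visit N.
    Visit H.
  Visit X.
At S: go right to W.
  At W: no left child.
  At W: go right to E.
    E is a leaf — visit E.
  Visit W.
Visit S.
Full post-order sequence: J, T, V, N, H, X, E, W, S.

N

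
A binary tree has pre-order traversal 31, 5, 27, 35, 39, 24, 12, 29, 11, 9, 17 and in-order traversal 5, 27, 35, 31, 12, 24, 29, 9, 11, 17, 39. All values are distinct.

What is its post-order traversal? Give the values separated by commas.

35, 27, 5, 12, 9, 17, 11, 29, 24, 39, 31

The first element of pre-order is the root; it splits in-order into left and right subtrees.
Root 31: left subtree has 3 nodes {5, 27, 35}, right has 7 {12, 24, 29, 9, 11, 17, 39}.
  Root 5: left subtree has 0 nodes { }, right has 2 {27, 35}.
    Root 27: left subtree has 0 nodes { }, right has 1 {35}.
  Root 39: left subtree has 6 nodes {12, 24, 29, 9, 11, 17}, right has 0 { }.
    Root 24: left subtree has 1 node {12}, right has 4 {29, 9, 11, 17}.
      Root 29: left subtree has 0 nodes { }, right has 3 {9, 11, 17}.
        Root 11: left subtree has 1 node {9}, right has 1 {17}.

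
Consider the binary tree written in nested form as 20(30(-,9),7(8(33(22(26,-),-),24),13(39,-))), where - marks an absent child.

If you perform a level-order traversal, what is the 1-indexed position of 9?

4

Level-order visits nodes level by level from the root, left to right within each level.
Level 0: 20
Level 1: 30, 7
Level 2: 9, 8, 13
Level 3: 33, 24, 39
Level 4: 22
Level 5: 26
Full level-order sequence: 20, 30, 7, 9, 8, 13, 33, 24, 39, 22, 26.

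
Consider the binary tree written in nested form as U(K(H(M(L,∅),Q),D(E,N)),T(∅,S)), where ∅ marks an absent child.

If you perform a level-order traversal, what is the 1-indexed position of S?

6

Level-order visits nodes level by level from the root, left to right within each level.
Level 0: U
Level 1: K, T
Level 2: H, D, S
Level 3: M, Q, E, N
Level 4: L
Full level-order sequence: U, K, T, H, D, S, M, Q, E, N, L.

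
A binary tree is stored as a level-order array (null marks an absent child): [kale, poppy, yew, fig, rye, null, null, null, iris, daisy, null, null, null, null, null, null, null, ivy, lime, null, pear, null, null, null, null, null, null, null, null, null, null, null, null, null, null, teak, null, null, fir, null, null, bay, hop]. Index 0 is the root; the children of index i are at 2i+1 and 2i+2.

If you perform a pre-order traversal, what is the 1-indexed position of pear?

Pre-order visits the node, then its left subtree, then its right subtree.
Visit kale.
At kale: go left to poppy.
  Visit poppy.
  At poppy: go left to fig.
    Visit fig.
    At fig: no left child.
    At fig: go right to iris.
      Visit iris.
      At iris: go left to ivy.
        Visit ivy.
        At ivy: go left to teak.
          teak is a leaf — visit teak.
        At ivy: no right child.
      At iris: go right to lime.
        Visit lime.
        At lime: no left child.
        At lime: go right to fir.
          fir is a leaf — visit fir.
  At poppy: go right to rye.
    Visit rye.
    At rye: go left to daisy.
      Visit daisy.
      At daisy: no left child.
      At daisy: go right to pear.
        Visit pear.
        At pear: go left to bay.
          bay is a leaf — visit bay.
        At pear: go right to hop.
          hop is a leaf — visit hop.
    At rye: no right child.
At kale: go right to yew.
  yew is a leaf — visit yew.
Full pre-order sequence: kale, poppy, fig, iris, ivy, teak, lime, fir, rye, daisy, pear, bay, hop, yew.

11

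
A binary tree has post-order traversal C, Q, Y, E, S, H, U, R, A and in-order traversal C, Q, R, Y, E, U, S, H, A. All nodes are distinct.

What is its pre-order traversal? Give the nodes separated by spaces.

A R Q C U E Y H S

The last element of post-order is the root; it splits in-order into left and right subtrees.
Root A: left subtree has 8 nodes {C, Q, R, Y, E, U, S, H}, right has 0 { }.
  Root R: left subtree has 2 nodes {C, Q}, right has 5 {Y, E, U, S, H}.
    Root Q: left subtree has 1 node {C}, right has 0 { }.
    Root U: left subtree has 2 nodes {Y, E}, right has 2 {S, H}.
      Root E: left subtree has 1 node {Y}, right has 0 { }.
      Root H: left subtree has 1 node {S}, right has 0 { }.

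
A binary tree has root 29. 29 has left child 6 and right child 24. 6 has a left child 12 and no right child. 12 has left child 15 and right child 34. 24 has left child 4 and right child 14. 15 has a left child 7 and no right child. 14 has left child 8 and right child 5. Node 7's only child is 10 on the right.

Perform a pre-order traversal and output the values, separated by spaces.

29 6 12 15 7 10 34 24 4 14 8 5

Pre-order visits the node, then its left subtree, then its right subtree.
Visit 29.
At 29: go left to 6.
  Visit 6.
  At 6: go left to 12.
    Visit 12.
    At 12: go left to 15.
      Visit 15.
      At 15: go left to 7.
        Visit 7.
        At 7: no left child.
        At 7: go right to 10.
          10 is a leaf — visit 10.
      At 15: no right child.
    At 12: go right to 34.
      34 is a leaf — visit 34.
  At 6: no right child.
At 29: go right to 24.
  Visit 24.
  At 24: go left to 4.
    4 is a leaf — visit 4.
  At 24: go right to 14.
    Visit 14.
    At 14: go left to 8.
      8 is a leaf — visit 8.
    At 14: go right to 5.
      5 is a leaf — visit 5.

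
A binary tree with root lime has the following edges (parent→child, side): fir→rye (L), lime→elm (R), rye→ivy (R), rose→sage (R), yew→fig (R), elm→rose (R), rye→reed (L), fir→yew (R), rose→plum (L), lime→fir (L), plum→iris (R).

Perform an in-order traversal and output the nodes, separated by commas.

reed, rye, ivy, fir, yew, fig, lime, elm, plum, iris, rose, sage

In-order visits the left subtree, then the node, then the right subtree.
At lime: go left to fir.
  At fir: go left to rye.
    At rye: go left to reed.
      reed is a leaf — visit reed.
    Visit rye.
    At rye: go right to ivy.
      ivy is a leaf — visit ivy.
  Visit fir.
  At fir: go right to yew.
    At yew: no left child.
    Visit yew.
    At yew: go right to fig.
      fig is a leaf — visit fig.
Visit lime.
At lime: go right to elm.
  At elm: no left child.
  Visit elm.
  At elm: go right to rose.
    At rose: go left to plum.
      At plum: no left child.
      Visit plum.
      At plum: go right to iris.
        iris is a leaf — visit iris.
    Visit rose.
    At rose: go right to sage.
      sage is a leaf — visit sage.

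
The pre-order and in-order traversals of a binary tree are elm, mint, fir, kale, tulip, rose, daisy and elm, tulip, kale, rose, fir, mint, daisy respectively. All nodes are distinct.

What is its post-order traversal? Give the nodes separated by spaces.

The first element of pre-order is the root; it splits in-order into left and right subtrees.
Root elm: left subtree has 0 nodes { }, right has 6 {tulip, kale, rose, fir, mint, daisy}.
  Root mint: left subtree has 4 nodes {tulip, kale, rose, fir}, right has 1 {daisy}.
    Root fir: left subtree has 3 nodes {tulip, kale, rose}, right has 0 { }.
      Root kale: left subtree has 1 node {tulip}, right has 1 {rose}.

tulip rose kale fir daisy mint elm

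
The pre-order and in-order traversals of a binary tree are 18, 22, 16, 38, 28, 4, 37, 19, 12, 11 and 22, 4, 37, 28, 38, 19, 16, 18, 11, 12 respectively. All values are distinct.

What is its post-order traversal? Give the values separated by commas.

37, 4, 28, 19, 38, 16, 22, 11, 12, 18

The first element of pre-order is the root; it splits in-order into left and right subtrees.
Root 18: left subtree has 7 nodes {22, 4, 37, 28, 38, 19, 16}, right has 2 {11, 12}.
  Root 22: left subtree has 0 nodes { }, right has 6 {4, 37, 28, 38, 19, 16}.
    Root 16: left subtree has 5 nodes {4, 37, 28, 38, 19}, right has 0 { }.
      Root 38: left subtree has 3 nodes {4, 37, 28}, right has 1 {19}.
        Root 28: left subtree has 2 nodes {4, 37}, right has 0 { }.
          Root 4: left subtree has 0 nodes { }, right has 1 {37}.
  Root 12: left subtree has 1 node {11}, right has 0 { }.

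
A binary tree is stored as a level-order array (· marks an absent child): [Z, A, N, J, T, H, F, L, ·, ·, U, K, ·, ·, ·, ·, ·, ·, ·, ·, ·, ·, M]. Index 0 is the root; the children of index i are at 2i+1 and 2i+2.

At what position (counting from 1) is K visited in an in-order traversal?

In-order visits the left subtree, then the node, then the right subtree.
At Z: go left to A.
  At A: go left to J.
    At J: go left to L.
      L is a leaf — visit L.
    Visit J.
    At J: no right child.
  Visit A.
  At A: go right to T.
    At T: no left child.
    Visit T.
    At T: go right to U.
      At U: no left child.
      Visit U.
      At U: go right to M.
        M is a leaf — visit M.
Visit Z.
At Z: go right to N.
  At N: go left to H.
    At H: go left to K.
      K is a leaf — visit K.
    Visit H.
    At H: no right child.
  Visit N.
  At N: go right to F.
    F is a leaf — visit F.
Full in-order sequence: L, J, A, T, U, M, Z, K, H, N, F.

8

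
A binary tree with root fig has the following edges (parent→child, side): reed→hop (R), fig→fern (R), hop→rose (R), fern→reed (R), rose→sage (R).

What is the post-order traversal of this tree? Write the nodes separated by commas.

Post-order visits the left subtree, then the right subtree, then the node.
At fig: no left child.
At fig: go right to fern.
  At fern: no left child.
  At fern: go right to reed.
    At reed: no left child.
    At reed: go right to hop.
      At hop: no left child.
      At hop: go right to rose.
        At rose: no left child.
        At rose: go right to sage.
          sage is a leaf — visit sage.
        Visit rose.
      Visit hop.
    Visit reed.
  Visit fern.
Visit fig.

sage, rose, hop, reed, fern, fig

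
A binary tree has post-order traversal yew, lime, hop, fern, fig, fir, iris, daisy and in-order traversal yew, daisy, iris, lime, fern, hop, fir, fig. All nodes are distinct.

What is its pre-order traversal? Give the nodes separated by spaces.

daisy yew iris fir fern lime hop fig

The last element of post-order is the root; it splits in-order into left and right subtrees.
Root daisy: left subtree has 1 node {yew}, right has 6 {iris, lime, fern, hop, fir, fig}.
  Root iris: left subtree has 0 nodes { }, right has 5 {lime, fern, hop, fir, fig}.
    Root fir: left subtree has 3 nodes {lime, fern, hop}, right has 1 {fig}.
      Root fern: left subtree has 1 node {lime}, right has 1 {hop}.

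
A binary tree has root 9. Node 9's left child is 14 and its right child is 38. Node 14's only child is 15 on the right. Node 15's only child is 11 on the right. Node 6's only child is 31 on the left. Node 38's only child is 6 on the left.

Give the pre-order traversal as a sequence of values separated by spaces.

9 14 15 11 38 6 31

Pre-order visits the node, then its left subtree, then its right subtree.
Visit 9.
At 9: go left to 14.
  Visit 14.
  At 14: no left child.
  At 14: go right to 15.
    Visit 15.
    At 15: no left child.
    At 15: go right to 11.
      11 is a leaf — visit 11.
At 9: go right to 38.
  Visit 38.
  At 38: go left to 6.
    Visit 6.
    At 6: go left to 31.
      31 is a leaf — visit 31.
    At 6: no right child.
  At 38: no right child.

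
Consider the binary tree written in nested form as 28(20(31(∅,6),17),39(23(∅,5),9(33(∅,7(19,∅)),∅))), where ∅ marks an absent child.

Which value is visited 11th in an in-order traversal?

7

In-order visits the left subtree, then the node, then the right subtree.
At 28: go left to 20.
  At 20: go left to 31.
    At 31: no left child.
    Visit 31.
    At 31: go right to 6.
      6 is a leaf — visit 6.
  Visit 20.
  At 20: go right to 17.
    17 is a leaf — visit 17.
Visit 28.
At 28: go right to 39.
  At 39: go left to 23.
    At 23: no left child.
    Visit 23.
    At 23: go right to 5.
      5 is a leaf — visit 5.
  Visit 39.
  At 39: go right to 9.
    At 9: go left to 33.
      At 33: no left child.
      Visit 33.
      At 33: go right to 7.
        At 7: go left to 19.
          19 is a leaf — visit 19.
        Visit 7.
        At 7: no right child.
    Visit 9.
    At 9: no right child.
Full in-order sequence: 31, 6, 20, 17, 28, 23, 5, 39, 33, 19, 7, 9.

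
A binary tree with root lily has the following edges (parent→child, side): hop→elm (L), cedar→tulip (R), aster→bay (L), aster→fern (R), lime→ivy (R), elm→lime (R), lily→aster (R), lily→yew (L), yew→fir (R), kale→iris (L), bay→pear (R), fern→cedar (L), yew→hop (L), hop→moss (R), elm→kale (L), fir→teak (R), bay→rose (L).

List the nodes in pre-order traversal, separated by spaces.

Pre-order visits the node, then its left subtree, then its right subtree.
Visit lily.
At lily: go left to yew.
  Visit yew.
  At yew: go left to hop.
    Visit hop.
    At hop: go left to elm.
      Visit elm.
      At elm: go left to kale.
        Visit kale.
        At kale: go left to iris.
          iris is a leaf — visit iris.
        At kale: no right child.
      At elm: go right to lime.
        Visit lime.
        At lime: no left child.
        At lime: go right to ivy.
          ivy is a leaf — visit ivy.
    At hop: go right to moss.
      moss is a leaf — visit moss.
  At yew: go right to fir.
    Visit fir.
    At fir: no left child.
    At fir: go right to teak.
      teak is a leaf — visit teak.
At lily: go right to aster.
  Visit aster.
  At aster: go left to bay.
    Visit bay.
    At bay: go left to rose.
      rose is a leaf — visit rose.
    At bay: go right to pear.
      pear is a leaf — visit pear.
  At aster: go right to fern.
    Visit fern.
    At fern: go left to cedar.
      Visit cedar.
      At cedar: no left child.
      At cedar: go right to tulip.
        tulip is a leaf — visit tulip.
    At fern: no right child.

lily yew hop elm kale iris lime ivy moss fir teak aster bay rose pear fern cedar tulip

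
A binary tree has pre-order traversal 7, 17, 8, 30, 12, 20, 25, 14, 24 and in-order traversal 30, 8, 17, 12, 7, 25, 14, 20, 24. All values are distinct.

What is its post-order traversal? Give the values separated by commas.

The first element of pre-order is the root; it splits in-order into left and right subtrees.
Root 7: left subtree has 4 nodes {30, 8, 17, 12}, right has 4 {25, 14, 20, 24}.
  Root 17: left subtree has 2 nodes {30, 8}, right has 1 {12}.
    Root 8: left subtree has 1 node {30}, right has 0 { }.
  Root 20: left subtree has 2 nodes {25, 14}, right has 1 {24}.
    Root 25: left subtree has 0 nodes { }, right has 1 {14}.

30, 8, 12, 17, 14, 25, 24, 20, 7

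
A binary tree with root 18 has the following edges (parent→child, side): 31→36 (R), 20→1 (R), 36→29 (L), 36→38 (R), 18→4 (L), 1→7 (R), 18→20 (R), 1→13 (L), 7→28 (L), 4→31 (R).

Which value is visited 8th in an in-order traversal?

In-order visits the left subtree, then the node, then the right subtree.
At 18: go left to 4.
  At 4: no left child.
  Visit 4.
  At 4: go right to 31.
    At 31: no left child.
    Visit 31.
    At 31: go right to 36.
      At 36: go left to 29.
        29 is a leaf — visit 29.
      Visit 36.
      At 36: go right to 38.
        38 is a leaf — visit 38.
Visit 18.
At 18: go right to 20.
  At 20: no left child.
  Visit 20.
  At 20: go right to 1.
    At 1: go left to 13.
      13 is a leaf — visit 13.
    Visit 1.
    At 1: go right to 7.
      At 7: go left to 28.
        28 is a leaf — visit 28.
      Visit 7.
      At 7: no right child.
Full in-order sequence: 4, 31, 29, 36, 38, 18, 20, 13, 1, 28, 7.

13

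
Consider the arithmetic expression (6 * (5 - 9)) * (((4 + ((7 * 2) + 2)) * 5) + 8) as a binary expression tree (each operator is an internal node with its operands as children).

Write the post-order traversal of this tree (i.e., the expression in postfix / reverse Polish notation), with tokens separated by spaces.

Post-order on an expression tree gives postfix notation: for each operator, emit left operand, right operand, then the operator.

6 5 9 - * 4 7 2 * 2 + + 5 * 8 + *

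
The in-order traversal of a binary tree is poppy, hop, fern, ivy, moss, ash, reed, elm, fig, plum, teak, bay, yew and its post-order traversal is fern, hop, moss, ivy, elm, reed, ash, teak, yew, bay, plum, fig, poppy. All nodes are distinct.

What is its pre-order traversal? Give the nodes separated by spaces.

poppy fig ash ivy hop fern moss reed elm plum bay teak yew

The last element of post-order is the root; it splits in-order into left and right subtrees.
Root poppy: left subtree has 0 nodes { }, right has 12 {hop, fern, ivy, moss, ash, reed, elm, fig, plum, teak, bay, yew}.
  Root fig: left subtree has 7 nodes {hop, fern, ivy, moss, ash, reed, elm}, right has 4 {plum, teak, bay, yew}.
    Root ash: left subtree has 4 nodes {hop, fern, ivy, moss}, right has 2 {reed, elm}.
      Root ivy: left subtree has 2 nodes {hop, fern}, right has 1 {moss}.
        Root hop: left subtree has 0 nodes { }, right has 1 {fern}.
      Root reed: left subtree has 0 nodes { }, right has 1 {elm}.
    Root plum: left subtree has 0 nodes { }, right has 3 {teak, bay, yew}.
      Root bay: left subtree has 1 node {teak}, right has 1 {yew}.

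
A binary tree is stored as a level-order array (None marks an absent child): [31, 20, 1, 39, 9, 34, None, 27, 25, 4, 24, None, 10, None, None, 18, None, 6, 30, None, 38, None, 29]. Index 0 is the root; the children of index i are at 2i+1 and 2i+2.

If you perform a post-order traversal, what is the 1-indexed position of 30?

4

Post-order visits the left subtree, then the right subtree, then the node.
At 31: go left to 20.
  At 20: go left to 39.
    At 39: go left to 27.
      At 27: go left to 18.
        18 is a leaf — visit 18.
      At 27: no right child.
      Visit 27.
    At 39: go right to 25.
      At 25: go left to 6.
        6 is a leaf — visit 6.
      At 25: go right to 30.
        30 is a leaf — visit 30.
      Visit 25.
    Visit 39.
  At 20: go right to 9.
    At 9: go left to 4.
      At 4: no left child.
      At 4: go right to 38.
        38 is a leaf — visit 38.
      Visit 4.
    At 9: go right to 24.
      At 24: no left child.
      At 24: go right to 29.
        29 is a leaf — visit 29.
      Visit 24.
    Visit 9.
  Visit 20.
At 31: go right to 1.
  At 1: go left to 34.
    At 34: no left child.
    At 34: go right to 10.
      10 is a leaf — visit 10.
    Visit 34.
  At 1: no right child.
  Visit 1.
Visit 31.
Full post-order sequence: 18, 27, 6, 30, 25, 39, 38, 4, 29, 24, 9, 20, 10, 34, 1, 31.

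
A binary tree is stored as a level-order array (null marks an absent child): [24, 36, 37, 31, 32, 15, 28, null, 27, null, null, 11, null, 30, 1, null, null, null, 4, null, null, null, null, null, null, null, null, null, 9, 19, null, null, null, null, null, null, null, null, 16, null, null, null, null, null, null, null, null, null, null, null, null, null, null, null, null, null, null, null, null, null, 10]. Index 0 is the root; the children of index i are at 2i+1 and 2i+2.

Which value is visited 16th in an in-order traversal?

1

In-order visits the left subtree, then the node, then the right subtree.
At 24: go left to 36.
  At 36: go left to 31.
    At 31: no left child.
    Visit 31.
    At 31: go right to 27.
      At 27: no left child.
      Visit 27.
      At 27: go right to 4.
        At 4: no left child.
        Visit 4.
        At 4: go right to 16.
          16 is a leaf — visit 16.
  Visit 36.
  At 36: go right to 32.
    32 is a leaf — visit 32.
Visit 24.
At 24: go right to 37.
  At 37: go left to 15.
    At 15: go left to 11.
      11 is a leaf — visit 11.
    Visit 15.
    At 15: no right child.
  Visit 37.
  At 37: go right to 28.
    At 28: go left to 30.
      At 30: no left child.
      Visit 30.
      At 30: go right to 9.
        9 is a leaf — visit 9.
    Visit 28.
    At 28: go right to 1.
      At 1: go left to 19.
        At 19: no left child.
        Visit 19.
        At 19: go right to 10.
          10 is a leaf — visit 10.
      Visit 1.
      At 1: no right child.
Full in-order sequence: 31, 27, 4, 16, 36, 32, 24, 11, 15, 37, 30, 9, 28, 19, 10, 1.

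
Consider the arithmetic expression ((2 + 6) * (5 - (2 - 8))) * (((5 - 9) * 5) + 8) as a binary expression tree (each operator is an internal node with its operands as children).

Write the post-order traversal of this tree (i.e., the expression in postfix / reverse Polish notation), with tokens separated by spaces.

Post-order on an expression tree gives postfix notation: for each operator, emit left operand, right operand, then the operator.

2 6 + 5 2 8 - - * 5 9 - 5 * 8 + *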